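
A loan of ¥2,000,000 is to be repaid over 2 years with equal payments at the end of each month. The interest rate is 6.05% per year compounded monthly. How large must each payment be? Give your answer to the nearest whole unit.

¥88,686

Level ordinary annuity; solve PV = PMT × [(1 − (1+r)^−n)/r] for PMT.
Periodic rate r = 0.0605/12 per month; n is counted in months.
With n = 24: PMT = 2,000,000 / ([(1 − (1+r)^−n)/r]) = ¥88,686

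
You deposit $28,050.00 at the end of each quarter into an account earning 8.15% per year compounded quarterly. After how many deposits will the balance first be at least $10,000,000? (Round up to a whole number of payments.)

Periodic rate r = 0.0815/4 per quarter; n is counted in quarters.
Ordinary annuity FV: 10,000,000 = 28,050 × [((1+r)^n − 1)/r].
(1+r)^n = 1 + 10,000,000 × r / 28,050, so n = ln(1 + 10,000,000·r/28,050) / ln(1+r) = 104.70.
Round up to a whole number of payments: n = 105.

105 payments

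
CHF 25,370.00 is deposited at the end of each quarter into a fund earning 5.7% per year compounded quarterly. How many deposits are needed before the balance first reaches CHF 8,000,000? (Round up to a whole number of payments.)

Periodic rate r = 0.057/4 per quarter; n is counted in quarters.
Ordinary annuity FV: 8,000,000 = 25,370 × [((1+r)^n − 1)/r].
(1+r)^n = 1 + 8,000,000 × r / 25,370, so n = ln(1 + 8,000,000·r/25,370) / ln(1+r) = 120.40.
Round up to a whole number of payments: n = 121.

121 payments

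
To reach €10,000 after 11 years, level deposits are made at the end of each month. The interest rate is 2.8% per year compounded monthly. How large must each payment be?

€64.78

Level ordinary annuity; solve FV = PMT × [((1+r)^n − 1)/r] for PMT.
Periodic rate r = 0.028/12 per month; n is counted in months.
With n = 132: PMT = 10,000 / ([((1+r)^n − 1)/r]) = €64.78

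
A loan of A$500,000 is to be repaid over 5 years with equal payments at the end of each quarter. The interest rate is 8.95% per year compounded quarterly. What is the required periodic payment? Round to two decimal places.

Level ordinary annuity; solve PV = PMT × [(1 − (1+r)^−n)/r] for PMT.
Periodic rate r = 0.0895/4 per quarter; n is counted in quarters.
With n = 20: PMT = 500,000 / ([(1 − (1+r)^−n)/r]) = A$31,283.67

A$31,283.67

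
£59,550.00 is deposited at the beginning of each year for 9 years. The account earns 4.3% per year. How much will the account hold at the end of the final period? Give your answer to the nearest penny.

£665,439.67

This is an annuity due: 9 deposits of £59,550.00 at the beginning of each year.
Periodic rate r = 0.043 per year.
FV = PMT × [((1+r)^n − 1)/r] × (1+r) = 59,550 × [(1+r)^9 − 1] / r × (1+r) = £665,439.67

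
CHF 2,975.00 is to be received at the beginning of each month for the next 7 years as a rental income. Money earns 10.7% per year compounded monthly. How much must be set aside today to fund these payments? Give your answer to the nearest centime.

This is an annuity due: 84 payments of CHF 2,975.00 at the beginning of each month.
Periodic rate r = 0.107/12 per month; n is counted in months.
PV = PMT × [(1 − (1+r)^−n)/r] × (1+r) = 2,975 × [1 − (1+r)^−84] / r × (1+r) = CHF 176,923.56

CHF 176,923.56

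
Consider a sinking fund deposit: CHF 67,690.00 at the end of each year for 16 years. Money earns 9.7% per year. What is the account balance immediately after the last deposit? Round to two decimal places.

This is an ordinary annuity: 16 deposits of CHF 67,690.00 at the end of each year.
Periodic rate r = 0.097 per year.
FV = PMT × [((1+r)^n − 1)/r] = 67,690 × [(1+r)^16 − 1] / r = CHF 2,371,602.63

CHF 2,371,602.63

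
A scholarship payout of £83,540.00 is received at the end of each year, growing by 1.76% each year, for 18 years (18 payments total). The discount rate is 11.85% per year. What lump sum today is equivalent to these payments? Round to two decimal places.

Periodic rate r = 0.1185 per year.
Growing ordinary annuity: PV = PMT₁ × [1 − ((1+g)/(1+r))^n] / (r − g) = 83,540 × [1 − ((1+0.0176)/(1+r))^18] / (r − 0.0176) = £676,960.17.

£676,960.17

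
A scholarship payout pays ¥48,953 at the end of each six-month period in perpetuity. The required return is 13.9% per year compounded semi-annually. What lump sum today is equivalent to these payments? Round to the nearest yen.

¥704,360

Periodic rate r = 0.139/2 per half-year.
Level perpetuity: PV = PMT / r = 48,953 / (0.139/2) = ¥704,360.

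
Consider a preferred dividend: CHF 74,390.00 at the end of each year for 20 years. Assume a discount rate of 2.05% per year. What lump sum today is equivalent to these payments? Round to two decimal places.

CHF 1,210,534.27

This is an ordinary annuity: 20 payments of CHF 74,390.00 at the end of each year.
Periodic rate r = 0.0205 per year.
PV = PMT × [(1 − (1+r)^−n)/r] = 74,390 × [1 − (1+r)^−20] / r = CHF 1,210,534.27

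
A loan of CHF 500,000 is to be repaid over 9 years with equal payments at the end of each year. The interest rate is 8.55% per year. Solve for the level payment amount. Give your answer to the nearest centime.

Level ordinary annuity; solve PV = PMT × [(1 − (1+r)^−n)/r] for PMT.
Periodic rate r = 0.0855 per year.
With n = 9: PMT = 500,000 / ([(1 − (1+r)^−n)/r]) = CHF 81,879.92

CHF 81,879.92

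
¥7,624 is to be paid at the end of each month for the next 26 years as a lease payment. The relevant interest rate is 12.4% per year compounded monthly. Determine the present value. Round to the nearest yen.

¥707,955

This is an ordinary annuity: 312 payments of ¥7,624 at the end of each month.
Periodic rate r = 0.124/12 per month; n is counted in months.
PV = PMT × [(1 − (1+r)^−n)/r] = 7,624 × [1 − (1+r)^−312] / r = ¥707,955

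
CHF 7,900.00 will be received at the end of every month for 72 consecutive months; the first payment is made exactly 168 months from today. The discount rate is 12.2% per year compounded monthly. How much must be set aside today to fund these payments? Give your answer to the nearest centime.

CHF 74,221.84

Ordinary annuity of 72 payments, first payment at period 168.
Periodic rate r = 0.122/12 per month; n is counted in months.
The ordinary-annuity PV formula values the stream one period before the first payment (period 167); discount that back 167 periods:
PV₀ = 7,900 × [1 − (1+r)^−72] / r × (1+r)^−167 = CHF 74,221.84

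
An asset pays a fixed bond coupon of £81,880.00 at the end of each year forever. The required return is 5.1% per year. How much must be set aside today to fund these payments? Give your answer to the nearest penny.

£1,605,490.20

Periodic rate r = 0.051 per year.
Level perpetuity: PV = PMT / r = 81,880 / (0.051) = £1,605,490.20.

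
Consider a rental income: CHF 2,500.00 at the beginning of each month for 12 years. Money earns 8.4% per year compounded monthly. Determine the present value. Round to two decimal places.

This is an annuity due: 144 payments of CHF 2,500.00 at the beginning of each month.
Periodic rate r = 0.084/12 per month; n is counted in months.
PV = PMT × [(1 − (1+r)^−n)/r] × (1+r) = 2,500 × [1 − (1+r)^−144] / r × (1+r) = CHF 227,930.15

CHF 227,930.15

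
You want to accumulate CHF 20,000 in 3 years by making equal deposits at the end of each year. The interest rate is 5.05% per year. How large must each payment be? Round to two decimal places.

Level ordinary annuity; solve FV = PMT × [((1+r)^n − 1)/r] for PMT.
Periodic rate r = 0.0505 per year.
With n = 3: PMT = 20,000 / ([((1+r)^n − 1)/r]) = CHF 6,341.05

CHF 6,341.05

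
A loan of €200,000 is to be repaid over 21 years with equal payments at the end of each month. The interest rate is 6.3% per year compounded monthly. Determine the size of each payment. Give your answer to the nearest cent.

Level ordinary annuity; solve PV = PMT × [(1 − (1+r)^−n)/r] for PMT.
Periodic rate r = 0.063/12 per month; n is counted in months.
With n = 252: PMT = 200,000 / ([(1 − (1+r)^−n)/r]) = €1,432.97

€1,432.97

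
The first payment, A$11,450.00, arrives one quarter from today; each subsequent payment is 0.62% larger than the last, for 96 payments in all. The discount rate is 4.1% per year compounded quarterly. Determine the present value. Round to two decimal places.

A$904,626.47

Periodic rate r = 0.041/4 per quarter; n is counted in quarters.
Growing ordinary annuity: PV = PMT₁ × [1 − ((1+g)/(1+r))^n] / (r − g) = 11,450 × [1 − ((1+0.0062)/(1+r))^96] / (r − 0.0062) = A$904,626.47.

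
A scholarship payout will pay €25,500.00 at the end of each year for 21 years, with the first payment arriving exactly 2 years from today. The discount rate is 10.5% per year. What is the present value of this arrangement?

€192,779.16

Ordinary annuity of 21 payments, first payment at period 2.
Periodic rate r = 0.105 per year.
The ordinary-annuity PV formula values the stream one period before the first payment (period 1); discount that back 1 periods:
PV₀ = 25,500 × [1 − (1+r)^−21] / r × (1+r)^−1 = €192,779.16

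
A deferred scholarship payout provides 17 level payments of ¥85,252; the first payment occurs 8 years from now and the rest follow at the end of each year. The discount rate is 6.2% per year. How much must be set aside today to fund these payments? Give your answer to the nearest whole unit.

Ordinary annuity of 17 payments, first payment at period 8.
Periodic rate r = 0.062 per year.
The ordinary-annuity PV formula values the stream one period before the first payment (period 7); discount that back 7 periods:
PV₀ = 85,252 × [1 − (1+r)^−17] / r × (1+r)^−7 = ¥577,906

¥577,906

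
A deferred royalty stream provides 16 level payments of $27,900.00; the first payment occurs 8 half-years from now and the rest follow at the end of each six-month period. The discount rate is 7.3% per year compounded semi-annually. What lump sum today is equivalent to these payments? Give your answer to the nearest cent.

Ordinary annuity of 16 payments, first payment at period 8.
Periodic rate r = 0.073/2 per half-year; n is counted in half-years.
The ordinary-annuity PV formula values the stream one period before the first payment (period 7); discount that back 7 periods:
PV₀ = 27,900 × [1 − (1+r)^−16] / r × (1+r)^−7 = $259,605.62

$259,605.62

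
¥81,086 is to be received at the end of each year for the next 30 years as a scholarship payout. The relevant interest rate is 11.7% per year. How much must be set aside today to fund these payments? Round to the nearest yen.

This is an ordinary annuity: 30 payments of ¥81,086 at the end of each year.
Periodic rate r = 0.117 per year.
PV = PMT × [(1 − (1+r)^−n)/r] = 81,086 × [1 − (1+r)^−30] / r = ¥667,972

¥667,972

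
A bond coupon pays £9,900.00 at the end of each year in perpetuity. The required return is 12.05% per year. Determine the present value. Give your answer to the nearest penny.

£82,157.68

Periodic rate r = 0.1205 per year.
Level perpetuity: PV = PMT / r = 9,900 / (0.1205) = £82,157.68.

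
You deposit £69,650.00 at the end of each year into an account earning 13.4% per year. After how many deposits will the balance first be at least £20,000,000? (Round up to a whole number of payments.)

Periodic rate r = 0.134 per year.
Ordinary annuity FV: 20,000,000 = 69,650 × [((1+r)^n − 1)/r].
(1+r)^n = 1 + 20,000,000 × r / 69,650, so n = ln(1 + 20,000,000·r/69,650) / ln(1+r) = 29.23.
Round up to a whole number of payments: n = 30.

30 payments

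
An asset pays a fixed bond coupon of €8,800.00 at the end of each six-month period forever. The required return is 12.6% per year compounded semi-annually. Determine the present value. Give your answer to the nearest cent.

Periodic rate r = 0.126/2 per half-year.
Level perpetuity: PV = PMT / r = 8,800 / (0.126/2) = €139,682.54.

€139,682.54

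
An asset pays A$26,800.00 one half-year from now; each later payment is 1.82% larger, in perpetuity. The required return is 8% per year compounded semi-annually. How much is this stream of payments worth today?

A$1,229,357.80

Periodic rate r = 0.08/2 per half-year.
Growing perpetuity (Gordon): PV = PMT₁ / (r − g) = 26,800 / (r − 0.0182) = A$1,229,357.80.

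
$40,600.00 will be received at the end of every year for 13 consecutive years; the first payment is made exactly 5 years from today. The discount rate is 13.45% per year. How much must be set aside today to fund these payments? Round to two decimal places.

$146,887.01

Ordinary annuity of 13 payments, first payment at period 5.
Periodic rate r = 0.1345 per year.
The ordinary-annuity PV formula values the stream one period before the first payment (period 4); discount that back 4 periods:
PV₀ = 40,600 × [1 − (1+r)^−13] / r × (1+r)^−4 = $146,887.01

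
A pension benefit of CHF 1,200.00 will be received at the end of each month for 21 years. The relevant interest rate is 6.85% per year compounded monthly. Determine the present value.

This is an ordinary annuity: 252 payments of CHF 1,200.00 at the end of each month.
Periodic rate r = 0.0685/12 per month; n is counted in months.
PV = PMT × [(1 − (1+r)^−n)/r] = 1,200 × [1 − (1+r)^−252] / r = CHF 160,133.06

CHF 160,133.06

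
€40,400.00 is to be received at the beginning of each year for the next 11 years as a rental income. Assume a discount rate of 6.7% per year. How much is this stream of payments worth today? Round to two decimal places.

This is an annuity due: 11 payments of €40,400.00 at the beginning of each year.
Periodic rate r = 0.067 per year.
PV = PMT × [(1 − (1+r)^−n)/r] × (1+r) = 40,400 × [1 − (1+r)^−11] / r × (1+r) = €328,129.80

€328,129.80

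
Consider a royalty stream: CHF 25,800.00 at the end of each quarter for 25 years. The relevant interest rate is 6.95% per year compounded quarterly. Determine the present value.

CHF 1,219,682.79

This is an ordinary annuity: 100 payments of CHF 25,800.00 at the end of each quarter.
Periodic rate r = 0.0695/4 per quarter; n is counted in quarters.
PV = PMT × [(1 − (1+r)^−n)/r] = 25,800 × [1 − (1+r)^−100] / r = CHF 1,219,682.79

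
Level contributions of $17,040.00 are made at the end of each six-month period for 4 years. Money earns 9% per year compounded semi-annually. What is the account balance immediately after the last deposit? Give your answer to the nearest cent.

$159,835.43

This is an ordinary annuity: 8 deposits of $17,040.00 at the end of each six-month period.
Periodic rate r = 0.09/2 per half-year; n is counted in half-years.
FV = PMT × [((1+r)^n − 1)/r] = 17,040 × [(1+r)^8 − 1] / r = $159,835.43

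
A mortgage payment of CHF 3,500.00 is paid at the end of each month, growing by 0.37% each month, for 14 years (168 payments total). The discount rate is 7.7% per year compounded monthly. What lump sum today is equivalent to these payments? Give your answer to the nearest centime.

CHF 470,223.30

Periodic rate r = 0.077/12 per month; n is counted in months.
Growing ordinary annuity: PV = PMT₁ × [1 − ((1+g)/(1+r))^n] / (r − g) = 3,500 × [1 − ((1+0.0037)/(1+r))^168] / (r − 0.0037) = CHF 470,223.30.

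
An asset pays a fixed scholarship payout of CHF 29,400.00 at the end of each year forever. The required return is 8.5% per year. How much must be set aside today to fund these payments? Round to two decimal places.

Periodic rate r = 0.085 per year.
Level perpetuity: PV = PMT / r = 29,400 / (0.085) = CHF 345,882.35.

CHF 345,882.35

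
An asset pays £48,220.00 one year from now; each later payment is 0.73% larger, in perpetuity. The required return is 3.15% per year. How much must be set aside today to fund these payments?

Periodic rate r = 0.0315 per year.
Growing perpetuity (Gordon): PV = PMT₁ / (r − g) = 48,220 / (r − 0.0073) = £1,992,561.98.

£1,992,561.98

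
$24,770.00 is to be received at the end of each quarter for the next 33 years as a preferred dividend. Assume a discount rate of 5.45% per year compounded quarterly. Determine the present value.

$1,513,343.62

This is an ordinary annuity: 132 payments of $24,770.00 at the end of each quarter.
Periodic rate r = 0.0545/4 per quarter; n is counted in quarters.
PV = PMT × [(1 − (1+r)^−n)/r] = 24,770 × [1 − (1+r)^−132] / r = $1,513,343.62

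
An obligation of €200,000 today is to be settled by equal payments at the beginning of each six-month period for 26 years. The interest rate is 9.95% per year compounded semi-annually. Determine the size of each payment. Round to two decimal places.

€10,303.58

Level annuity due; solve PV = PMT × [(1 − (1+r)^−n)/r] × (1+r) for PMT.
Periodic rate r = 0.0995/2 per half-year; n is counted in half-years.
With n = 52: PMT = 200,000 / ([(1 − (1+r)^−n)/r] × (1+r)) = €10,303.58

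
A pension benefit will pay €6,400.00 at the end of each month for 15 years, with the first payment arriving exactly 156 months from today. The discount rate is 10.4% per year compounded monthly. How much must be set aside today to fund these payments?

€152,831.05

Ordinary annuity of 180 payments, first payment at period 156.
Periodic rate r = 0.104/12 per month; n is counted in months.
The ordinary-annuity PV formula values the stream one period before the first payment (period 155); discount that back 155 periods:
PV₀ = 6,400 × [1 − (1+r)^−180] / r × (1+r)^−155 = €152,831.05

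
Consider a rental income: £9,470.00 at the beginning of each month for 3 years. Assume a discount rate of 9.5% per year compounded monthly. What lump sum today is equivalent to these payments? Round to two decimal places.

This is an annuity due: 36 payments of £9,470.00 at the beginning of each month.
Periodic rate r = 0.095/12 per month; n is counted in months.
PV = PMT × [(1 − (1+r)^−n)/r] × (1+r) = 9,470 × [1 − (1+r)^−36] / r × (1+r) = £297,973.52

£297,973.52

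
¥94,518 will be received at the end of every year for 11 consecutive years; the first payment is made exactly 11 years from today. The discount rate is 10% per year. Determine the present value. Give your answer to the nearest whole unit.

Ordinary annuity of 11 payments, first payment at period 11.
Periodic rate r = 0.1 per year.
The ordinary-annuity PV formula values the stream one period before the first payment (period 10); discount that back 10 periods:
PV₀ = 94,518 × [1 − (1+r)^−11] / r × (1+r)^−10 = ¥236,685

¥236,685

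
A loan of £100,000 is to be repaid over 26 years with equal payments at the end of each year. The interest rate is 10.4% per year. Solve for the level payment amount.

Level ordinary annuity; solve PV = PMT × [(1 − (1+r)^−n)/r] for PMT.
Periodic rate r = 0.104 per year.
With n = 26: PMT = 100,000 / ([(1 − (1+r)^−n)/r]) = £11,259.67

£11,259.67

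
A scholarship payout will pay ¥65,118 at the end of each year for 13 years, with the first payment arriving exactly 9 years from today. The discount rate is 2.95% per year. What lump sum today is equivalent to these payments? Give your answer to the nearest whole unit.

Ordinary annuity of 13 payments, first payment at period 9.
Periodic rate r = 0.0295 per year.
The ordinary-annuity PV formula values the stream one period before the first payment (period 8); discount that back 8 periods:
PV₀ = 65,118 × [1 − (1+r)^−13] / r × (1+r)^−8 = ¥550,574

¥550,574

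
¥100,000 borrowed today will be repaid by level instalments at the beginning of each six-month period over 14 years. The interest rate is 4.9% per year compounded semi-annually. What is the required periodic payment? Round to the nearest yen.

Level annuity due; solve PV = PMT × [(1 − (1+r)^−n)/r] × (1+r) for PMT.
Periodic rate r = 0.049/2 per half-year; n is counted in half-years.
With n = 28: PMT = 100,000 / ([(1 − (1+r)^−n)/r] × (1+r)) = ¥4,858

¥4,858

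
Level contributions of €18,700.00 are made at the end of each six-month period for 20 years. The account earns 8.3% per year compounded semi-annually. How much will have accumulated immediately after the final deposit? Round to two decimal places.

€1,841,133.03

This is an ordinary annuity: 40 deposits of €18,700.00 at the end of each six-month period.
Periodic rate r = 0.083/2 per half-year; n is counted in half-years.
FV = PMT × [((1+r)^n − 1)/r] = 18,700 × [(1+r)^40 − 1] / r = €1,841,133.03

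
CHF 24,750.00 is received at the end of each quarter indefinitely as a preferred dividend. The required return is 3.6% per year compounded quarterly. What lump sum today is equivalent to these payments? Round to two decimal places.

Periodic rate r = 0.036/4 per quarter.
Level perpetuity: PV = PMT / r = 24,750 / (0.036/4) = CHF 2,750,000.00.

CHF 2,750,000.00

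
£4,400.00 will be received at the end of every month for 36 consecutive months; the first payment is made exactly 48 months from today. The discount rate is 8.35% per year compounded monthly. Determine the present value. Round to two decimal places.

£100,838.90

Ordinary annuity of 36 payments, first payment at period 48.
Periodic rate r = 0.0835/12 per month; n is counted in months.
The ordinary-annuity PV formula values the stream one period before the first payment (period 47); discount that back 47 periods:
PV₀ = 4,400 × [1 − (1+r)^−36] / r × (1+r)^−47 = £100,838.90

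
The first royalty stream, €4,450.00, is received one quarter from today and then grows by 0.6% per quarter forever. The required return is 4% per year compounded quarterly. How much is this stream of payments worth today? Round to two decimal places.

€1,112,500.00

Periodic rate r = 0.04/4 per quarter.
Growing perpetuity (Gordon): PV = PMT₁ / (r − g) = 4,450 / (r − 0.006) = €1,112,500.00.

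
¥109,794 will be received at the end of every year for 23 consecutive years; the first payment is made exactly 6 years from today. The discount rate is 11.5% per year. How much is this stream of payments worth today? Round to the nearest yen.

¥508,687

Ordinary annuity of 23 payments, first payment at period 6.
Periodic rate r = 0.115 per year.
The ordinary-annuity PV formula values the stream one period before the first payment (period 5); discount that back 5 periods:
PV₀ = 109,794 × [1 − (1+r)^−23] / r × (1+r)^−5 = ¥508,687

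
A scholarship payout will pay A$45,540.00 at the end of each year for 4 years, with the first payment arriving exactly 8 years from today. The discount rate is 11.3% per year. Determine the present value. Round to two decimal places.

Ordinary annuity of 4 payments, first payment at period 8.
Periodic rate r = 0.113 per year.
The ordinary-annuity PV formula values the stream one period before the first payment (period 7); discount that back 7 periods:
PV₀ = 45,540 × [1 − (1+r)^−4] / r × (1+r)^−7 = A$66,352.15

A$66,352.15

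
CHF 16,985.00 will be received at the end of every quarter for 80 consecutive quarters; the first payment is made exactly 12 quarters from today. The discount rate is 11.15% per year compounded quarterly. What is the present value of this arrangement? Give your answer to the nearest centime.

Ordinary annuity of 80 payments, first payment at period 12.
Periodic rate r = 0.1115/4 per quarter; n is counted in quarters.
The ordinary-annuity PV formula values the stream one period before the first payment (period 11); discount that back 11 periods:
PV₀ = 16,985 × [1 − (1+r)^−80] / r × (1+r)^−11 = CHF 400,384.61

CHF 400,384.61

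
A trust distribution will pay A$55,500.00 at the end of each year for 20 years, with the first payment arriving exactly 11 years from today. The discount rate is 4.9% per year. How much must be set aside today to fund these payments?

A$432,338.17

Ordinary annuity of 20 payments, first payment at period 11.
Periodic rate r = 0.049 per year.
The ordinary-annuity PV formula values the stream one period before the first payment (period 10); discount that back 10 periods:
PV₀ = 55,500 × [1 − (1+r)^−20] / r × (1+r)^−10 = A$432,338.17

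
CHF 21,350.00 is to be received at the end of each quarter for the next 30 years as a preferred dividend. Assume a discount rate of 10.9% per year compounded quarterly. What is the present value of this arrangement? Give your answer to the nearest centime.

This is an ordinary annuity: 120 payments of CHF 21,350.00 at the end of each quarter.
Periodic rate r = 0.109/4 per quarter; n is counted in quarters.
PV = PMT × [(1 − (1+r)^−n)/r] = 21,350 × [1 − (1+r)^−120] / r = CHF 752,376.71

CHF 752,376.71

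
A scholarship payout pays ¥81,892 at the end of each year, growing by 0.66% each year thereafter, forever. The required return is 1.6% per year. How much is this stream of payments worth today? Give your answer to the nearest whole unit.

Periodic rate r = 0.016 per year.
Growing perpetuity (Gordon): PV = PMT₁ / (r − g) = 81,892 / (r − 0.0066) = ¥8,711,915.

¥8,711,915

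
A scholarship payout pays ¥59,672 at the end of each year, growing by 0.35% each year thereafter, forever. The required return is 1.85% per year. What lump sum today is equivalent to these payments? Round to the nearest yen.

Periodic rate r = 0.0185 per year.
Growing perpetuity (Gordon): PV = PMT₁ / (r − g) = 59,672 / (r − 0.0035) = ¥3,978,133.

¥3,978,133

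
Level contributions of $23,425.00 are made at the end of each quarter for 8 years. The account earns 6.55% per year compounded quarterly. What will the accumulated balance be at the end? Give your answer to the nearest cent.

$975,076.98

This is an ordinary annuity: 32 deposits of $23,425.00 at the end of each quarter.
Periodic rate r = 0.0655/4 per quarter; n is counted in quarters.
FV = PMT × [((1+r)^n − 1)/r] = 23,425 × [(1+r)^32 − 1] / r = $975,076.98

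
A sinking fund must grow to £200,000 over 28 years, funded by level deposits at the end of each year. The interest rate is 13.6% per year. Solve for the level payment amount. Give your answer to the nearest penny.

£787.72

Level ordinary annuity; solve FV = PMT × [((1+r)^n − 1)/r] for PMT.
Periodic rate r = 0.136 per year.
With n = 28: PMT = 200,000 / ([((1+r)^n − 1)/r]) = £787.72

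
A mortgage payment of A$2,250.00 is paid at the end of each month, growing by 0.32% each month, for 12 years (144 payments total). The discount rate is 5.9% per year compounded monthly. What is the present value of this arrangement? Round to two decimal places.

Periodic rate r = 0.059/12 per month; n is counted in months.
Growing ordinary annuity: PV = PMT₁ × [1 − ((1+g)/(1+r))^n] / (r − g) = 2,250 × [1 − ((1+0.0032)/(1+r))^144] / (r − 0.0032) = A$286,035.96.

A$286,035.96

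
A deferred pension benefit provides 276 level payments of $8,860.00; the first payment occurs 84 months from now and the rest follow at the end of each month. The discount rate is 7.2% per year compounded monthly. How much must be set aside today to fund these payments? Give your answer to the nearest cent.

$726,345.27

Ordinary annuity of 276 payments, first payment at period 84.
Periodic rate r = 0.072/12 per month; n is counted in months.
The ordinary-annuity PV formula values the stream one period before the first payment (period 83); discount that back 83 periods:
PV₀ = 8,860 × [1 − (1+r)^−276] / r × (1+r)^−83 = $726,345.27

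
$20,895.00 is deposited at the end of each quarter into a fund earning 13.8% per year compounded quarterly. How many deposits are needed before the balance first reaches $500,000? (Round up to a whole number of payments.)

Periodic rate r = 0.138/4 per quarter; n is counted in quarters.
Ordinary annuity FV: 500,000 = 20,895 × [((1+r)^n − 1)/r].
(1+r)^n = 1 + 500,000 × r / 20,895, so n = ln(1 + 500,000·r/20,895) / ln(1+r) = 17.75.
Round up to a whole number of payments: n = 18.

18 payments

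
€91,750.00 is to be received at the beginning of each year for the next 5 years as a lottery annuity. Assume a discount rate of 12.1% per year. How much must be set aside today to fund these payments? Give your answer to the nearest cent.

This is an annuity due: 5 payments of €91,750.00 at the beginning of each year.
Periodic rate r = 0.121 per year.
PV = PMT × [(1 − (1+r)^−n)/r] × (1+r) = 91,750 × [1 − (1+r)^−5] / r × (1+r) = €369,840.89

€369,840.89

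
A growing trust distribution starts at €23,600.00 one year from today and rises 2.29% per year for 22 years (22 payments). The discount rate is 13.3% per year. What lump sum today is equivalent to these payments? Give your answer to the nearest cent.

€191,735.59

Periodic rate r = 0.133 per year.
Growing ordinary annuity: PV = PMT₁ × [1 − ((1+g)/(1+r))^n] / (r − g) = 23,600 × [1 − ((1+0.0229)/(1+r))^22] / (r − 0.0229) = €191,735.59.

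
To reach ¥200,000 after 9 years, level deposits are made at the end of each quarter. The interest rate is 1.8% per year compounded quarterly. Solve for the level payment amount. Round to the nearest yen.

Level ordinary annuity; solve FV = PMT × [((1+r)^n − 1)/r] for PMT.
Periodic rate r = 0.018/4 per quarter; n is counted in quarters.
With n = 36: PMT = 200,000 / ([((1+r)^n − 1)/r]) = ¥5,130

¥5,130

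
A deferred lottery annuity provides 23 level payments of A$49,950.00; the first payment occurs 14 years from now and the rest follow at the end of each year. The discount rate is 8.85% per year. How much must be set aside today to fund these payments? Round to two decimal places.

Ordinary annuity of 23 payments, first payment at period 14.
Periodic rate r = 0.0885 per year.
The ordinary-annuity PV formula values the stream one period before the first payment (period 13); discount that back 13 periods:
PV₀ = 49,950 × [1 − (1+r)^−23] / r × (1+r)^−13 = A$160,768.49

A$160,768.49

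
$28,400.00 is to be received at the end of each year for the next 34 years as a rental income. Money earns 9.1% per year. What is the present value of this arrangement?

$295,935.57

This is an ordinary annuity: 34 payments of $28,400.00 at the end of each year.
Periodic rate r = 0.091 per year.
PV = PMT × [(1 − (1+r)^−n)/r] = 28,400 × [1 − (1+r)^−34] / r = $295,935.57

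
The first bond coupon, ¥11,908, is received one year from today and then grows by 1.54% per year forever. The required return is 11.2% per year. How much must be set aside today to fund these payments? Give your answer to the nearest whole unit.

¥123,271

Periodic rate r = 0.112 per year.
Growing perpetuity (Gordon): PV = PMT₁ / (r − g) = 11,908 / (r − 0.0154) = ¥123,271.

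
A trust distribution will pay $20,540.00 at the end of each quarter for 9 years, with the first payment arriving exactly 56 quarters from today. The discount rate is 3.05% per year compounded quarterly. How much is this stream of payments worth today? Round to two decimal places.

$424,407.04

Ordinary annuity of 36 payments, first payment at period 56.
Periodic rate r = 0.0305/4 per quarter; n is counted in quarters.
The ordinary-annuity PV formula values the stream one period before the first payment (period 55); discount that back 55 periods:
PV₀ = 20,540 × [1 − (1+r)^−36] / r × (1+r)^−55 = $424,407.04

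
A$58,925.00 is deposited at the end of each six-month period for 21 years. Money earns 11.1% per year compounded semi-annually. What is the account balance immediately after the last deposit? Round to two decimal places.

A$9,200,774.56

This is an ordinary annuity: 42 deposits of A$58,925.00 at the end of each six-month period.
Periodic rate r = 0.111/2 per half-year; n is counted in half-years.
FV = PMT × [((1+r)^n − 1)/r] = 58,925 × [(1+r)^42 − 1] / r = A$9,200,774.56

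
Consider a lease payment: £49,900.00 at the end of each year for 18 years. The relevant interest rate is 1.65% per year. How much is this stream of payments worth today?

£771,644.35

This is an ordinary annuity: 18 payments of £49,900.00 at the end of each year.
Periodic rate r = 0.0165 per year.
PV = PMT × [(1 − (1+r)^−n)/r] = 49,900 × [1 − (1+r)^−18] / r = £771,644.35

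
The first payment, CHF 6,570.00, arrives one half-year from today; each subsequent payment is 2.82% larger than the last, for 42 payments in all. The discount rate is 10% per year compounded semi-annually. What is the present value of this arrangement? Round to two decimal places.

CHF 176,517.82

Periodic rate r = 0.1/2 per half-year; n is counted in half-years.
Growing ordinary annuity: PV = PMT₁ × [1 − ((1+g)/(1+r))^n] / (r − g) = 6,570 × [1 − ((1+0.0282)/(1+r))^42] / (r − 0.0282) = CHF 176,517.82.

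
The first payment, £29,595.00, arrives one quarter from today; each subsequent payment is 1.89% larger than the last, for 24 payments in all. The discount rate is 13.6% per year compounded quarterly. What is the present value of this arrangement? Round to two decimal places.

Periodic rate r = 0.136/4 per quarter; n is counted in quarters.
Growing ordinary annuity: PV = PMT₁ × [1 − ((1+g)/(1+r))^n] / (r − g) = 29,595 × [1 − ((1+0.0189)/(1+r))^24] / (r − 0.0189) = £583,022.49.

£583,022.49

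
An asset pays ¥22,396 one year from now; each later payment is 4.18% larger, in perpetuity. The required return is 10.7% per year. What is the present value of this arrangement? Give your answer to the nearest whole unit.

Periodic rate r = 0.107 per year.
Growing perpetuity (Gordon): PV = PMT₁ / (r − g) = 22,396 / (r − 0.0418) = ¥343,497.

¥343,497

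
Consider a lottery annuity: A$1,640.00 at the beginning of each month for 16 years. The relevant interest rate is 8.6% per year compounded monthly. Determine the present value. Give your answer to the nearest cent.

This is an annuity due: 192 payments of A$1,640.00 at the beginning of each month.
Periodic rate r = 0.086/12 per month; n is counted in months.
PV = PMT × [(1 − (1+r)^−n)/r] × (1+r) = 1,640 × [1 − (1+r)^−192] / r × (1+r) = A$171,975.31

A$171,975.31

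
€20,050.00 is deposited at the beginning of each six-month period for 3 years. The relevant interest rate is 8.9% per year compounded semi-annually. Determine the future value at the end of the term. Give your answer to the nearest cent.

€140,489.88

This is an annuity due: 6 deposits of €20,050.00 at the beginning of each six-month period.
Periodic rate r = 0.089/2 per half-year; n is counted in half-years.
FV = PMT × [((1+r)^n − 1)/r] × (1+r) = 20,050 × [(1+r)^6 − 1] / r × (1+r) = €140,489.88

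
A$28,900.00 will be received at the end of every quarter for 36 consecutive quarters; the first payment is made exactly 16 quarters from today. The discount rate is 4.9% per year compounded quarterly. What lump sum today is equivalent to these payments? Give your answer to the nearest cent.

A$697,473.83

Ordinary annuity of 36 payments, first payment at period 16.
Periodic rate r = 0.049/4 per quarter; n is counted in quarters.
The ordinary-annuity PV formula values the stream one period before the first payment (period 15); discount that back 15 periods:
PV₀ = 28,900 × [1 − (1+r)^−36] / r × (1+r)^−15 = A$697,473.83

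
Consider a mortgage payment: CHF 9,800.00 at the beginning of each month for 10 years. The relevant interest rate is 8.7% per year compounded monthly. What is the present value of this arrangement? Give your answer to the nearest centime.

This is an annuity due: 120 payments of CHF 9,800.00 at the beginning of each month.
Periodic rate r = 0.087/12 per month; n is counted in months.
PV = PMT × [(1 − (1+r)^−n)/r] × (1+r) = 9,800 × [1 − (1+r)^−120] / r × (1+r) = CHF 789,318.39

CHF 789,318.39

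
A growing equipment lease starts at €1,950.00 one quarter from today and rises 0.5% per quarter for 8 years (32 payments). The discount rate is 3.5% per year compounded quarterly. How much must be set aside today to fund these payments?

€58,423.39

Periodic rate r = 0.035/4 per quarter; n is counted in quarters.
Growing ordinary annuity: PV = PMT₁ × [1 − ((1+g)/(1+r))^n] / (r − g) = 1,950 × [1 − ((1+0.005)/(1+r))^32] / (r − 0.005) = €58,423.39.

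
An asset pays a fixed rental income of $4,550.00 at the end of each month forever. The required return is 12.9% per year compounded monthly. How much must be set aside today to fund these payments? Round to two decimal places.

Periodic rate r = 0.129/12 per month.
Level perpetuity: PV = PMT / r = 4,550 / (0.129/12) = $423,255.81.

$423,255.81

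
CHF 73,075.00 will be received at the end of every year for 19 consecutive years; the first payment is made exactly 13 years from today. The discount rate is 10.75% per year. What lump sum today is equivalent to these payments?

Ordinary annuity of 19 payments, first payment at period 13.
Periodic rate r = 0.1075 per year.
The ordinary-annuity PV formula values the stream one period before the first payment (period 12); discount that back 12 periods:
PV₀ = 73,075 × [1 − (1+r)^−19] / r × (1+r)^−12 = CHF 170,946.19

CHF 170,946.19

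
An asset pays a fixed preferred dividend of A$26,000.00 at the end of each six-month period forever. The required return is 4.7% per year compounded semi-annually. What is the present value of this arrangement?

Periodic rate r = 0.047/2 per half-year.
Level perpetuity: PV = PMT / r = 26,000 / (0.047/2) = A$1,106,382.98.

A$1,106,382.98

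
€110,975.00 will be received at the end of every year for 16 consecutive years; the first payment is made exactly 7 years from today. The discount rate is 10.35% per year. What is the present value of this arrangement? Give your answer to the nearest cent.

€470,987.61

Ordinary annuity of 16 payments, first payment at period 7.
Periodic rate r = 0.1035 per year.
The ordinary-annuity PV formula values the stream one period before the first payment (period 6); discount that back 6 periods:
PV₀ = 110,975 × [1 − (1+r)^−16] / r × (1+r)^−6 = €470,987.61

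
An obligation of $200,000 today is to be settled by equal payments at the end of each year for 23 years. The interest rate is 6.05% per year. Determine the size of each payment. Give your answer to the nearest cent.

$16,328.69

Level ordinary annuity; solve PV = PMT × [(1 − (1+r)^−n)/r] for PMT.
Periodic rate r = 0.0605 per year.
With n = 23: PMT = 200,000 / ([(1 − (1+r)^−n)/r]) = $16,328.69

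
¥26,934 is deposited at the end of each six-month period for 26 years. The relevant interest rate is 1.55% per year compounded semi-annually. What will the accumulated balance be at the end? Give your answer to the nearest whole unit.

¥1,716,770

This is an ordinary annuity: 52 deposits of ¥26,934 at the end of each six-month period.
Periodic rate r = 0.0155/2 per half-year; n is counted in half-years.
FV = PMT × [((1+r)^n − 1)/r] = 26,934 × [(1+r)^52 − 1] / r = ¥1,716,770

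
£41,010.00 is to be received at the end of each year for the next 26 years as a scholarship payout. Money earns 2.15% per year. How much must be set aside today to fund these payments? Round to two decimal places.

£810,323.04

This is an ordinary annuity: 26 payments of £41,010.00 at the end of each year.
Periodic rate r = 0.0215 per year.
PV = PMT × [(1 − (1+r)^−n)/r] = 41,010 × [1 − (1+r)^−26] / r = £810,323.04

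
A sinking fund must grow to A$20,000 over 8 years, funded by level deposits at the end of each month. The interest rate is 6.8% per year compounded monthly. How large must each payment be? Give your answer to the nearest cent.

Level ordinary annuity; solve FV = PMT × [((1+r)^n − 1)/r] for PMT.
Periodic rate r = 0.068/12 per month; n is counted in months.
With n = 96: PMT = 20,000 / ([((1+r)^n − 1)/r]) = A$157.35

A$157.35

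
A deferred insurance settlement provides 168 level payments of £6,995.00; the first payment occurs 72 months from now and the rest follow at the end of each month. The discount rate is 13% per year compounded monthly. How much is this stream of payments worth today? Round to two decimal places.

Ordinary annuity of 168 payments, first payment at period 72.
Periodic rate r = 0.13/12 per month; n is counted in months.
The ordinary-annuity PV formula values the stream one period before the first payment (period 71); discount that back 71 periods:
PV₀ = 6,995 × [1 − (1+r)^−168] / r × (1+r)^−71 = £251,293.45

£251,293.45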